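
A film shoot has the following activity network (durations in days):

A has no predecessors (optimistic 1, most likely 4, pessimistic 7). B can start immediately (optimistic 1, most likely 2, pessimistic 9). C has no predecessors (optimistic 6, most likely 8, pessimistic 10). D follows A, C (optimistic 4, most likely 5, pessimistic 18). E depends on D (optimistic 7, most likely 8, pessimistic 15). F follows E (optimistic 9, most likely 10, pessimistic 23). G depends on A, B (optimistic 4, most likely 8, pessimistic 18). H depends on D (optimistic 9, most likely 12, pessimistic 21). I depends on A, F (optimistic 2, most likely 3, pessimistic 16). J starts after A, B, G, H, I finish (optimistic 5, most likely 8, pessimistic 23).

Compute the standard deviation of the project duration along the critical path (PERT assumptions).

te_A = (1 + 4·4 + 7)/6 = 24/6 = 4; σ²_A = ((7−1)/6)² = 1.000
te_B = (1 + 4·2 + 9)/6 = 18/6 = 3; σ²_B = ((9−1)/6)² = 1.778
te_C = (6 + 4·8 + 10)/6 = 48/6 = 8; σ²_C = ((10−6)/6)² = 0.444
te_D = (4 + 4·5 + 18)/6 = 42/6 = 7; σ²_D = ((18−4)/6)² = 5.444
te_E = (7 + 4·8 + 15)/6 = 54/6 = 9; σ²_E = ((15−7)/6)² = 1.778
te_F = (9 + 4·10 + 23)/6 = 72/6 = 12; σ²_F = ((23−9)/6)² = 5.444
te_G = (4 + 4·8 + 18)/6 = 54/6 = 9; σ²_G = ((18−4)/6)² = 5.444
te_H = (9 + 4·12 + 21)/6 = 78/6 = 13; σ²_H = ((21−9)/6)² = 4.000
te_I = (2 + 4·3 + 16)/6 = 30/6 = 5; σ²_I = ((16−2)/6)² = 5.444
te_J = (5 + 4·8 + 23)/6 = 60/6 = 10; σ²_J = ((23−5)/6)² = 9.000

Forward pass:
ES_A = 0; EF_A = 4
ES_B = 0; EF_B = 3
ES_C = 0; EF_C = 8
ES_D = max(EF_A=4, EF_C=8) = 8; EF_D = 8+7 = 15
ES_E = 15; EF_E = 15+9 = 24
ES_F = 24; EF_F = 24+12 = 36
ES_G = max(EF_A=4, EF_B=3) = 4; EF_G = 4+9 = 13
ES_H = 15; EF_H = 15+13 = 28
ES_I = max(EF_A=4, EF_F=36) = 36; EF_I = 36+5 = 41
ES_J = max(EF_A=4, EF_B=3, EF_G=13, EF_H=28, EF_I=41) = 41; EF_J = 41+10 = 51
Expected project duration μ = 51 days. Critical path: C → D → E → F → I → J.

Variance along critical path = 0.444 + 5.444 + 1.778 + 5.444 + 5.444 + 9.000 = 27.556
σ = √27.556 = 5.249 days

5.25 days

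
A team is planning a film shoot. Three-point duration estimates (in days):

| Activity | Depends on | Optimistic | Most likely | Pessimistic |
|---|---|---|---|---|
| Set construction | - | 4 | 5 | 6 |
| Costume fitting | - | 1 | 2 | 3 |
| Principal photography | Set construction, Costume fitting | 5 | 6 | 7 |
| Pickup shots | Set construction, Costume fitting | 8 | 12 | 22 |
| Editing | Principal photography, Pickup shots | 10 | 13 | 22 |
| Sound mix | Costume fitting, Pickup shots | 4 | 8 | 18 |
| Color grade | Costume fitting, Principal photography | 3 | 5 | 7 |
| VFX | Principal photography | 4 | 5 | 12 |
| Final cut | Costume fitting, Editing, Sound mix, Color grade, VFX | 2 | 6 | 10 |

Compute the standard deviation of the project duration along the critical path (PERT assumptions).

te_Set construction = (4 + 4·5 + 6)/6 = 30/6 = 5; σ²_Set construction = ((6−4)/6)² = 0.111
te_Costume fitting = (1 + 4·2 + 3)/6 = 12/6 = 2; σ²_Costume fitting = ((3−1)/6)² = 0.111
te_Principal photography = (5 + 4·6 + 7)/6 = 36/6 = 6; σ²_Principal photography = ((7−5)/6)² = 0.111
te_Pickup shots = (8 + 4·12 + 22)/6 = 78/6 = 13; σ²_Pickup shots = ((22−8)/6)² = 5.444
te_Editing = (10 + 4·13 + 22)/6 = 84/6 = 14; σ²_Editing = ((22−10)/6)² = 4.000
te_Sound mix = (4 + 4·8 + 18)/6 = 54/6 = 9; σ²_Sound mix = ((18−4)/6)² = 5.444
te_Color grade = (3 + 4·5 + 7)/6 = 30/6 = 5; σ²_Color grade = ((7−3)/6)² = 0.444
te_VFX = (4 + 4·5 + 12)/6 = 36/6 = 6; σ²_VFX = ((12−4)/6)² = 1.778
te_Final cut = (2 + 4·6 + 10)/6 = 36/6 = 6; σ²_Final cut = ((10−2)/6)² = 1.778

Forward pass:
ES_Set construction = 0; EF_Set construction = 5
ES_Costume fitting = 0; EF_Costume fitting = 2
ES_Principal photography = max(EF_Set construction=5, EF_Costume fitting=2) = 5; EF_Principal photography = 5+6 = 11
ES_Pickup shots = max(EF_Set construction=5, EF_Costume fitting=2) = 5; EF_Pickup shots = 5+13 = 18
ES_Editing = max(EF_Principal photography=11, EF_Pickup shots=18) = 18; EF_Editing = 18+14 = 32
ES_Sound mix = max(EF_Costume fitting=2, EF_Pickup shots=18) = 18; EF_Sound mix = 18+9 = 27
ES_Color grade = max(EF_Costume fitting=2, EF_Principal photography=11) = 11; EF_Color grade = 11+5 = 16
ES_VFX = 11; EF_VFX = 11+6 = 17
ES_Final cut = max(EF_Costume fitting=2, EF_Editing=32, EF_Sound mix=27, EF_Color grade=16, EF_VFX=17) = 32; EF_Final cut = 32+6 = 38
Expected project duration μ = 38 days. Critical path: Set construction → Pickup shots → Editing → Final cut.

Variance along critical path = 0.111 + 5.444 + 4.000 + 1.778 = 11.333
σ = √11.333 = 3.367 days

3.37 days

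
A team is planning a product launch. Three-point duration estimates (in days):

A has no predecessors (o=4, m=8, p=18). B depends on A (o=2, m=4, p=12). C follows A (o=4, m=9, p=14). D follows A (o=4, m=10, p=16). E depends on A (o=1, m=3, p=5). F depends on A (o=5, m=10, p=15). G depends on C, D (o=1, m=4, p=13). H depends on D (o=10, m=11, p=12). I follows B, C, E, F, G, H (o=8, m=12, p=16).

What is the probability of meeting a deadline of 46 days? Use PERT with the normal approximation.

te_A = (4 + 4·8 + 18)/6 = 54/6 = 9; σ²_A = ((18−4)/6)² = 5.444
te_B = (2 + 4·4 + 12)/6 = 30/6 = 5; σ²_B = ((12−2)/6)² = 2.778
te_C = (4 + 4·9 + 14)/6 = 54/6 = 9; σ²_C = ((14−4)/6)² = 2.778
te_D = (4 + 4·10 + 16)/6 = 60/6 = 10; σ²_D = ((16−4)/6)² = 4.000
te_E = (1 + 4·3 + 5)/6 = 18/6 = 3; σ²_E = ((5−1)/6)² = 0.444
te_F = (5 + 4·10 + 15)/6 = 60/6 = 10; σ²_F = ((15−5)/6)² = 2.778
te_G = (1 + 4·4 + 13)/6 = 30/6 = 5; σ²_G = ((13−1)/6)² = 4.000
te_H = (10 + 4·11 + 12)/6 = 66/6 = 11; σ²_H = ((12−10)/6)² = 0.111
te_I = (8 + 4·12 + 16)/6 = 72/6 = 12; σ²_I = ((16−8)/6)² = 1.778

Forward pass:
ES_A = 0; EF_A = 9
ES_B = 9; EF_B = 9+5 = 14
ES_C = 9; EF_C = 9+9 = 18
ES_D = 9; EF_D = 9+10 = 19
ES_E = 9; EF_E = 9+3 = 12
ES_F = 9; EF_F = 9+10 = 19
ES_G = max(EF_C=18, EF_D=19) = 19; EF_G = 19+5 = 24
ES_H = 19; EF_H = 19+11 = 30
ES_I = max(EF_B=14, EF_C=18, EF_E=12, EF_F=19, EF_G=24, EF_H=30) = 30; EF_I = 30+12 = 42
Expected project duration μ = 42 days. Critical path: A → D → H → I.

Variance along critical path = 5.444 + 4.000 + 0.111 + 1.778 = 11.333; σ = √11.333 = 3.367 days.
Z = (46 − 42) / 3.367 = 1.188
P(T ≤ 46) = Φ(1.188) ≈ 0.883

0.883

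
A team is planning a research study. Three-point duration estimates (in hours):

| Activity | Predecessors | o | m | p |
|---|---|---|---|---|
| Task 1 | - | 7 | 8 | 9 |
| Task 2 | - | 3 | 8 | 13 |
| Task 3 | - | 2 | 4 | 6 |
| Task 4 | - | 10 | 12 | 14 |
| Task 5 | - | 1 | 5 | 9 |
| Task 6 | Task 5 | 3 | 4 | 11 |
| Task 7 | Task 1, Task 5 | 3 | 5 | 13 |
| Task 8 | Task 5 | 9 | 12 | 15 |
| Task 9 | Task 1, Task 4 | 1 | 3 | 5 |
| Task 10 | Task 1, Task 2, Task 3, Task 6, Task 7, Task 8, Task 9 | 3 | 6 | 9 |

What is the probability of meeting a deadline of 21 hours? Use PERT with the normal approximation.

0.152

te_Task 1 = (7 + 4·8 + 9)/6 = 48/6 = 8; σ²_Task 1 = ((9−7)/6)² = 0.111
te_Task 2 = (3 + 4·8 + 13)/6 = 48/6 = 8; σ²_Task 2 = ((13−3)/6)² = 2.778
te_Task 3 = (2 + 4·4 + 6)/6 = 24/6 = 4; σ²_Task 3 = ((6−2)/6)² = 0.444
te_Task 4 = (10 + 4·12 + 14)/6 = 72/6 = 12; σ²_Task 4 = ((14−10)/6)² = 0.444
te_Task 5 = (1 + 4·5 + 9)/6 = 30/6 = 5; σ²_Task 5 = ((9−1)/6)² = 1.778
te_Task 6 = (3 + 4·4 + 11)/6 = 30/6 = 5; σ²_Task 6 = ((11−3)/6)² = 1.778
te_Task 7 = (3 + 4·5 + 13)/6 = 36/6 = 6; σ²_Task 7 = ((13−3)/6)² = 2.778
te_Task 8 = (9 + 4·12 + 15)/6 = 72/6 = 12; σ²_Task 8 = ((15−9)/6)² = 1.000
te_Task 9 = (1 + 4·3 + 5)/6 = 18/6 = 3; σ²_Task 9 = ((5−1)/6)² = 0.444
te_Task 10 = (3 + 4·6 + 9)/6 = 36/6 = 6; σ²_Task 10 = ((9−3)/6)² = 1.000

Forward pass:
ES_Task 1 = 0; EF_Task 1 = 8
ES_Task 2 = 0; EF_Task 2 = 8
ES_Task 3 = 0; EF_Task 3 = 4
ES_Task 4 = 0; EF_Task 4 = 12
ES_Task 5 = 0; EF_Task 5 = 5
ES_Task 6 = 5; EF_Task 6 = 5+5 = 10
ES_Task 7 = max(EF_Task 1=8, EF_Task 5=5) = 8; EF_Task 7 = 8+6 = 14
ES_Task 8 = 5; EF_Task 8 = 5+12 = 17
ES_Task 9 = max(EF_Task 1=8, EF_Task 4=12) = 12; EF_Task 9 = 12+3 = 15
ES_Task 10 = max(EF_Task 1=8, EF_Task 2=8, EF_Task 3=4, EF_Task 6=10, EF_Task 7=14, EF_Task 8=17, EF_Task 9=15) = 17; EF_Task 10 = 17+6 = 23
Expected project duration μ = 23 hours. Critical path: Task 5 → Task 8 → Task 10.

Variance along critical path = 1.778 + 1.000 + 1.000 = 3.778; σ = √3.778 = 1.944 hours.
Z = (21 − 23) / 1.944 = -1.029
P(T ≤ 21) = Φ(-1.029) ≈ 0.152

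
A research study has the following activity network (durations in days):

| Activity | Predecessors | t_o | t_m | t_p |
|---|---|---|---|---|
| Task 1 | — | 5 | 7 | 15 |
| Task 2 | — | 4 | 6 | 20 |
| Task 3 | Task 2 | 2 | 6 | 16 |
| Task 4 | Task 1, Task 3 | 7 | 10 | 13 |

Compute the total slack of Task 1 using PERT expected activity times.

te_Task 1 = (5 + 4·7 + 15)/6 = 48/6 = 8
te_Task 2 = (4 + 4·6 + 20)/6 = 48/6 = 8
te_Task 3 = (2 + 4·6 + 16)/6 = 42/6 = 7
te_Task 4 = (7 + 4·10 + 13)/6 = 60/6 = 10

Forward pass:
ES_Task 1 = 0; EF_Task 1 = 8
ES_Task 2 = 0; EF_Task 2 = 8
ES_Task 3 = 8; EF_Task 3 = 8+7 = 15
ES_Task 4 = max(EF_Task 1=8, EF_Task 3=15) = 15; EF_Task 4 = 15+10 = 25
Expected project duration μ = 25 days. Critical path: Task 2 → Task 3 → Task 4.

Backward pass:
LF_Task 4 = 25; LS_Task 4 = 25−10 = 15
LF_Task 3 = LS_Task 4 = 15; LS_Task 3 = 15−7 = 8
LF_Task 2 = LS_Task 3 = 8; LS_Task 2 = 8−8 = 0
LF_Task 1 = LS_Task 4 = 15; LS_Task 1 = 15−8 = 7
Slack_Task 1 = LS_Task 1 − ES_Task 1 = 7 − 0 = 7

7 days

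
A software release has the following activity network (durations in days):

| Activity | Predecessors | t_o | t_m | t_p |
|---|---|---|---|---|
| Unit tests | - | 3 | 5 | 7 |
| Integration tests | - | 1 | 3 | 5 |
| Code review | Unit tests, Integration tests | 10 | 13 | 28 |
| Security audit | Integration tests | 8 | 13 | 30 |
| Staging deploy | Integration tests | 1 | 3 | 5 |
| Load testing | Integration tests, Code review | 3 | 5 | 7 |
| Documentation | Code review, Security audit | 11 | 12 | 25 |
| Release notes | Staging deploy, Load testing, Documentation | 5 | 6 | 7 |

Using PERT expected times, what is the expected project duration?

40 days

te_Unit tests = (3 + 4·5 + 7)/6 = 30/6 = 5
te_Integration tests = (1 + 4·3 + 5)/6 = 18/6 = 3
te_Code review = (10 + 4·13 + 28)/6 = 90/6 = 15
te_Security audit = (8 + 4·13 + 30)/6 = 90/6 = 15
te_Staging deploy = (1 + 4·3 + 5)/6 = 18/6 = 3
te_Load testing = (3 + 4·5 + 7)/6 = 30/6 = 5
te_Documentation = (11 + 4·12 + 25)/6 = 84/6 = 14
te_Release notes = (5 + 4·6 + 7)/6 = 36/6 = 6

Forward pass:
ES_Unit tests = 0; EF_Unit tests = 5
ES_Integration tests = 0; EF_Integration tests = 3
ES_Code review = max(EF_Unit tests=5, EF_Integration tests=3) = 5; EF_Code review = 5+15 = 20
ES_Security audit = 3; EF_Security audit = 3+15 = 18
ES_Staging deploy = 3; EF_Staging deploy = 3+3 = 6
ES_Load testing = max(EF_Integration tests=3, EF_Code review=20) = 20; EF_Load testing = 20+5 = 25
ES_Documentation = max(EF_Code review=20, EF_Security audit=18) = 20; EF_Documentation = 20+14 = 34
ES_Release notes = max(EF_Staging deploy=6, EF_Load testing=25, EF_Documentation=34) = 34; EF_Release notes = 34+6 = 40
Expected project duration μ = 40 days. Critical path: Unit tests → Code review → Documentation → Release notes.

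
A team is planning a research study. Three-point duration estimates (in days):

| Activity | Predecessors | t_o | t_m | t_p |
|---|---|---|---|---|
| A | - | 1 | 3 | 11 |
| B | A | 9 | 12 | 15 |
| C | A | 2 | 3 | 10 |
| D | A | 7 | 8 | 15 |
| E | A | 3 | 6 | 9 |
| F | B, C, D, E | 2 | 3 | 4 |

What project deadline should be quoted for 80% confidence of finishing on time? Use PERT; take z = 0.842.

te_A = (1 + 4·3 + 11)/6 = 24/6 = 4; σ²_A = ((11−1)/6)² = 2.778
te_B = (9 + 4·12 + 15)/6 = 72/6 = 12; σ²_B = ((15−9)/6)² = 1.000
te_C = (2 + 4·3 + 10)/6 = 24/6 = 4; σ²_C = ((10−2)/6)² = 1.778
te_D = (7 + 4·8 + 15)/6 = 54/6 = 9; σ²_D = ((15−7)/6)² = 1.778
te_E = (3 + 4·6 + 9)/6 = 36/6 = 6; σ²_E = ((9−3)/6)² = 1.000
te_F = (2 + 4·3 + 4)/6 = 18/6 = 3; σ²_F = ((4−2)/6)² = 0.111

Forward pass:
ES_A = 0; EF_A = 4
ES_B = 4; EF_B = 4+12 = 16
ES_C = 4; EF_C = 4+4 = 8
ES_D = 4; EF_D = 4+9 = 13
ES_E = 4; EF_E = 4+6 = 10
ES_F = max(EF_B=16, EF_C=8, EF_D=13, EF_E=10) = 16; EF_F = 16+3 = 19
Expected project duration μ = 19 days. Critical path: A → B → F.

Variance along critical path = 2.778 + 1.000 + 0.111 = 3.889; σ = 1.972 days.
D = μ + z·σ = 19 + 0.842·1.972 = 20.7 days

20.7 days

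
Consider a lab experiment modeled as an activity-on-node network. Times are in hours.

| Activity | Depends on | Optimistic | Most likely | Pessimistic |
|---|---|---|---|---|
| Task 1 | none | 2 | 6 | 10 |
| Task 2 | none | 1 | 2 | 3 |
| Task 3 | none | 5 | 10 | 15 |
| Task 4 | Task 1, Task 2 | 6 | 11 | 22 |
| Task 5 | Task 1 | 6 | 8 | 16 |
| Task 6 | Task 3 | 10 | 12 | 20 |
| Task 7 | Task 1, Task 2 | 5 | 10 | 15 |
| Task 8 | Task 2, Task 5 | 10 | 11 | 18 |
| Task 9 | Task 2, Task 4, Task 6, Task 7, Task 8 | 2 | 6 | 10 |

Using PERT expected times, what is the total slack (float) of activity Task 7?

te_Task 1 = (2 + 4·6 + 10)/6 = 36/6 = 6
te_Task 2 = (1 + 4·2 + 3)/6 = 12/6 = 2
te_Task 3 = (5 + 4·10 + 15)/6 = 60/6 = 10
te_Task 4 = (6 + 4·11 + 22)/6 = 72/6 = 12
te_Task 5 = (6 + 4·8 + 16)/6 = 54/6 = 9
te_Task 6 = (10 + 4·12 + 20)/6 = 78/6 = 13
te_Task 7 = (5 + 4·10 + 15)/6 = 60/6 = 10
te_Task 8 = (10 + 4·11 + 18)/6 = 72/6 = 12
te_Task 9 = (2 + 4·6 + 10)/6 = 36/6 = 6

Forward pass:
ES_Task 1 = 0; EF_Task 1 = 6
ES_Task 2 = 0; EF_Task 2 = 2
ES_Task 3 = 0; EF_Task 3 = 10
ES_Task 4 = max(EF_Task 1=6, EF_Task 2=2) = 6; EF_Task 4 = 6+12 = 18
ES_Task 5 = 6; EF_Task 5 = 6+9 = 15
ES_Task 6 = 10; EF_Task 6 = 10+13 = 23
ES_Task 7 = max(EF_Task 1=6, EF_Task 2=2) = 6; EF_Task 7 = 6+10 = 16
ES_Task 8 = max(EF_Task 2=2, EF_Task 5=15) = 15; EF_Task 8 = 15+12 = 27
ES_Task 9 = max(EF_Task 2=2, EF_Task 4=18, EF_Task 6=23, EF_Task 7=16, EF_Task 8=27) = 27; EF_Task 9 = 27+6 = 33
Expected project duration μ = 33 hours. Critical path: Task 1 → Task 5 → Task 8 → Task 9.

Backward pass:
LF_Task 9 = 33; LS_Task 9 = 33−6 = 27
LF_Task 8 = LS_Task 9 = 27; LS_Task 8 = 27−12 = 15
LF_Task 7 = LS_Task 9 = 27; LS_Task 7 = 27−10 = 17
LF_Task 6 = LS_Task 9 = 27; LS_Task 6 = 27−13 = 14
LF_Task 5 = LS_Task 8 = 15; LS_Task 5 = 15−9 = 6
LF_Task 4 = LS_Task 9 = 27; LS_Task 4 = 27−12 = 15
LF_Task 3 = LS_Task 6 = 14; LS_Task 3 = 14−10 = 4
LF_Task 2 = min(LS_Task 4=15, LS_Task 7=17, LS_Task 8=15, LS_Task 9=27) = 15; LS_Task 2 = 15−2 = 13
LF_Task 1 = min(LS_Task 4=15, LS_Task 5=6, LS_Task 7=17) = 6; LS_Task 1 = 6−6 = 0
Slack_Task 7 = LS_Task 7 − ES_Task 7 = 17 − 6 = 11

11 hours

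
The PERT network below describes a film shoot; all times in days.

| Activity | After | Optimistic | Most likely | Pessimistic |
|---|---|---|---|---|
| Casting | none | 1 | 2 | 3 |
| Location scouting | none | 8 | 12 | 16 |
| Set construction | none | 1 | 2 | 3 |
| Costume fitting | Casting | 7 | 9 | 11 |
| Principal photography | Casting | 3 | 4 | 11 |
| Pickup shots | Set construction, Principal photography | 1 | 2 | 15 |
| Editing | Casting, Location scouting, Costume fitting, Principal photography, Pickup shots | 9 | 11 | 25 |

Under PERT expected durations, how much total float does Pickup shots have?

1 days

te_Casting = (1 + 4·2 + 3)/6 = 12/6 = 2
te_Location scouting = (8 + 4·12 + 16)/6 = 72/6 = 12
te_Set construction = (1 + 4·2 + 3)/6 = 12/6 = 2
te_Costume fitting = (7 + 4·9 + 11)/6 = 54/6 = 9
te_Principal photography = (3 + 4·4 + 11)/6 = 30/6 = 5
te_Pickup shots = (1 + 4·2 + 15)/6 = 24/6 = 4
te_Editing = (9 + 4·11 + 25)/6 = 78/6 = 13

Forward pass:
ES_Casting = 0; EF_Casting = 2
ES_Location scouting = 0; EF_Location scouting = 12
ES_Set construction = 0; EF_Set construction = 2
ES_Costume fitting = 2; EF_Costume fitting = 2+9 = 11
ES_Principal photography = 2; EF_Principal photography = 2+5 = 7
ES_Pickup shots = max(EF_Set construction=2, EF_Principal photography=7) = 7; EF_Pickup shots = 7+4 = 11
ES_Editing = max(EF_Casting=2, EF_Location scouting=12, EF_Costume fitting=11, EF_Principal photography=7, EF_Pickup shots=11) = 12; EF_Editing = 12+13 = 25
Expected project duration μ = 25 days. Critical path: Location scouting → Editing.

Backward pass:
LF_Editing = 25; LS_Editing = 25−13 = 12
LF_Pickup shots = LS_Editing = 12; LS_Pickup shots = 12−4 = 8
LF_Principal photography = min(LS_Pickup shots=8, LS_Editing=12) = 8; LS_Principal photography = 8−5 = 3
LF_Costume fitting = LS_Editing = 12; LS_Costume fitting = 12−9 = 3
LF_Set construction = LS_Pickup shots = 8; LS_Set construction = 8−2 = 6
LF_Location scouting = LS_Editing = 12; LS_Location scouting = 12−12 = 0
LF_Casting = min(LS_Costume fitting=3, LS_Principal photography=3, LS_Editing=12) = 3; LS_Casting = 3−2 = 1
Slack_Pickup shots = LS_Pickup shots − ES_Pickup shots = 8 − 7 = 1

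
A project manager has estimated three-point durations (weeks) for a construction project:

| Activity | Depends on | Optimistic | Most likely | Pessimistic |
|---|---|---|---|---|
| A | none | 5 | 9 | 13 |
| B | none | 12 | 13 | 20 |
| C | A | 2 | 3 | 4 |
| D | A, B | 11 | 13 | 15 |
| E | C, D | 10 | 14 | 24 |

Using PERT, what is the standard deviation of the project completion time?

2.77 weeks

te_A = (5 + 4·9 + 13)/6 = 54/6 = 9; σ²_A = ((13−5)/6)² = 1.778
te_B = (12 + 4·13 + 20)/6 = 84/6 = 14; σ²_B = ((20−12)/6)² = 1.778
te_C = (2 + 4·3 + 4)/6 = 18/6 = 3; σ²_C = ((4−2)/6)² = 0.111
te_D = (11 + 4·13 + 15)/6 = 78/6 = 13; σ²_D = ((15−11)/6)² = 0.444
te_E = (10 + 4·14 + 24)/6 = 90/6 = 15; σ²_E = ((24−10)/6)² = 5.444

Forward pass:
ES_A = 0; EF_A = 9
ES_B = 0; EF_B = 14
ES_C = 9; EF_C = 9+3 = 12
ES_D = max(EF_A=9, EF_B=14) = 14; EF_D = 14+13 = 27
ES_E = max(EF_C=12, EF_D=27) = 27; EF_E = 27+15 = 42
Expected project duration μ = 42 weeks. Critical path: B → D → E.

Variance along critical path = 1.778 + 0.444 + 5.444 = 7.667
σ = √7.667 = 2.769 weeks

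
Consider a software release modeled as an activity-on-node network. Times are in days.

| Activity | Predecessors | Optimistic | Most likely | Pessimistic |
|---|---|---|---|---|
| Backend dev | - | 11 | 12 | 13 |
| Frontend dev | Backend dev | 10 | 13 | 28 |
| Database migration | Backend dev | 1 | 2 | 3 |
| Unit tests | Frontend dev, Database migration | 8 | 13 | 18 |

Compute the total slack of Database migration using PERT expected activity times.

13 days

te_Backend dev = (11 + 4·12 + 13)/6 = 72/6 = 12
te_Frontend dev = (10 + 4·13 + 28)/6 = 90/6 = 15
te_Database migration = (1 + 4·2 + 3)/6 = 12/6 = 2
te_Unit tests = (8 + 4·13 + 18)/6 = 78/6 = 13

Forward pass:
ES_Backend dev = 0; EF_Backend dev = 12
ES_Frontend dev = 12; EF_Frontend dev = 12+15 = 27
ES_Database migration = 12; EF_Database migration = 12+2 = 14
ES_Unit tests = max(EF_Frontend dev=27, EF_Database migration=14) = 27; EF_Unit tests = 27+13 = 40
Expected project duration μ = 40 days. Critical path: Backend dev → Frontend dev → Unit tests.

Backward pass:
LF_Unit tests = 40; LS_Unit tests = 40−13 = 27
LF_Database migration = LS_Unit tests = 27; LS_Database migration = 27−2 = 25
LF_Frontend dev = LS_Unit tests = 27; LS_Frontend dev = 27−15 = 12
LF_Backend dev = min(LS_Frontend dev=12, LS_Database migration=25) = 12; LS_Backend dev = 12−12 = 0
Slack_Database migration = LS_Database migration − ES_Database migration = 25 − 12 = 13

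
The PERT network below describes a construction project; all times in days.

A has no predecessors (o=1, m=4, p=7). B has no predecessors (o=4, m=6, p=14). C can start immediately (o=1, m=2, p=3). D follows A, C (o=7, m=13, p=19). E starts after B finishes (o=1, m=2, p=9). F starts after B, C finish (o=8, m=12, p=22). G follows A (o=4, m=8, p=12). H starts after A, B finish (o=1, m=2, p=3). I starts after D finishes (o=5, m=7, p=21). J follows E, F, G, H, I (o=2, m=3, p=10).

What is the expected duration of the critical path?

te_A = (1 + 4·4 + 7)/6 = 24/6 = 4
te_B = (4 + 4·6 + 14)/6 = 42/6 = 7
te_C = (1 + 4·2 + 3)/6 = 12/6 = 2
te_D = (7 + 4·13 + 19)/6 = 78/6 = 13
te_E = (1 + 4·2 + 9)/6 = 18/6 = 3
te_F = (8 + 4·12 + 22)/6 = 78/6 = 13
te_G = (4 + 4·8 + 12)/6 = 48/6 = 8
te_H = (1 + 4·2 + 3)/6 = 12/6 = 2
te_I = (5 + 4·7 + 21)/6 = 54/6 = 9
te_J = (2 + 4·3 + 10)/6 = 24/6 = 4

Forward pass:
ES_A = 0; EF_A = 4
ES_B = 0; EF_B = 7
ES_C = 0; EF_C = 2
ES_D = max(EF_A=4, EF_C=2) = 4; EF_D = 4+13 = 17
ES_E = 7; EF_E = 7+3 = 10
ES_F = max(EF_B=7, EF_C=2) = 7; EF_F = 7+13 = 20
ES_G = 4; EF_G = 4+8 = 12
ES_H = max(EF_A=4, EF_B=7) = 7; EF_H = 7+2 = 9
ES_I = 17; EF_I = 17+9 = 26
ES_J = max(EF_E=10, EF_F=20, EF_G=12, EF_H=9, EF_I=26) = 26; EF_J = 26+4 = 30
Expected project duration μ = 30 days. Critical path: A → D → I → J.

30 days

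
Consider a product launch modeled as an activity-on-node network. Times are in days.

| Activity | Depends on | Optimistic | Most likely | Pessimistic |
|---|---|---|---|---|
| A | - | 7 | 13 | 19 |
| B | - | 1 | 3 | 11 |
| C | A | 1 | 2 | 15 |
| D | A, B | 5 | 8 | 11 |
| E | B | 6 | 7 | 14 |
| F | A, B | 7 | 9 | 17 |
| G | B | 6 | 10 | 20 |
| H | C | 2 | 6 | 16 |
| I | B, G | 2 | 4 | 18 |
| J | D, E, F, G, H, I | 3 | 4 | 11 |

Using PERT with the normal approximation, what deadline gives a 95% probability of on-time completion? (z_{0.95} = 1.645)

35.7 days

te_A = (7 + 4·13 + 19)/6 = 78/6 = 13; σ²_A = ((19−7)/6)² = 4.000
te_B = (1 + 4·3 + 11)/6 = 24/6 = 4; σ²_B = ((11−1)/6)² = 2.778
te_C = (1 + 4·2 + 15)/6 = 24/6 = 4; σ²_C = ((15−1)/6)² = 5.444
te_D = (5 + 4·8 + 11)/6 = 48/6 = 8; σ²_D = ((11−5)/6)² = 1.000
te_E = (6 + 4·7 + 14)/6 = 48/6 = 8; σ²_E = ((14−6)/6)² = 1.778
te_F = (7 + 4·9 + 17)/6 = 60/6 = 10; σ²_F = ((17−7)/6)² = 2.778
te_G = (6 + 4·10 + 20)/6 = 66/6 = 11; σ²_G = ((20−6)/6)² = 5.444
te_H = (2 + 4·6 + 16)/6 = 42/6 = 7; σ²_H = ((16−2)/6)² = 5.444
te_I = (2 + 4·4 + 18)/6 = 36/6 = 6; σ²_I = ((18−2)/6)² = 7.111
te_J = (3 + 4·4 + 11)/6 = 30/6 = 5; σ²_J = ((11−3)/6)² = 1.778

Forward pass:
ES_A = 0; EF_A = 13
ES_B = 0; EF_B = 4
ES_C = 13; EF_C = 13+4 = 17
ES_D = max(EF_A=13, EF_B=4) = 13; EF_D = 13+8 = 21
ES_E = 4; EF_E = 4+8 = 12
ES_F = max(EF_A=13, EF_B=4) = 13; EF_F = 13+10 = 23
ES_G = 4; EF_G = 4+11 = 15
ES_H = 17; EF_H = 17+7 = 24
ES_I = max(EF_B=4, EF_G=15) = 15; EF_I = 15+6 = 21
ES_J = max(EF_D=21, EF_E=12, EF_F=23, EF_G=15, EF_H=24, EF_I=21) = 24; EF_J = 24+5 = 29
Expected project duration μ = 29 days. Critical path: A → C → H → J.

Variance along critical path = 4.000 + 5.444 + 5.444 + 1.778 = 16.667; σ = 4.082 days.
D = μ + z·σ = 29 + 1.645·4.082 = 35.7 days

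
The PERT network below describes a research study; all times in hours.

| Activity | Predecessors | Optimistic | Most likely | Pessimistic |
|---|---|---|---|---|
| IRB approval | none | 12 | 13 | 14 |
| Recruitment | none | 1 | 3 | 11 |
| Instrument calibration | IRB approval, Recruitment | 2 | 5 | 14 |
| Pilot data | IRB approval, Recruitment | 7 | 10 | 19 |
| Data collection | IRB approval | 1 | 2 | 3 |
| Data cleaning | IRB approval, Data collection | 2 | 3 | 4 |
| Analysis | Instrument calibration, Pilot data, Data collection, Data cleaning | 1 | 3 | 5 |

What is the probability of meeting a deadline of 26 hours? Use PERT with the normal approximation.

te_IRB approval = (12 + 4·13 + 14)/6 = 78/6 = 13; σ²_IRB approval = ((14−12)/6)² = 0.111
te_Recruitment = (1 + 4·3 + 11)/6 = 24/6 = 4; σ²_Recruitment = ((11−1)/6)² = 2.778
te_Instrument calibration = (2 + 4·5 + 14)/6 = 36/6 = 6; σ²_Instrument calibration = ((14−2)/6)² = 4.000
te_Pilot data = (7 + 4·10 + 19)/6 = 66/6 = 11; σ²_Pilot data = ((19−7)/6)² = 4.000
te_Data collection = (1 + 4·2 + 3)/6 = 12/6 = 2; σ²_Data collection = ((3−1)/6)² = 0.111
te_Data cleaning = (2 + 4·3 + 4)/6 = 18/6 = 3; σ²_Data cleaning = ((4−2)/6)² = 0.111
te_Analysis = (1 + 4·3 + 5)/6 = 18/6 = 3; σ²_Analysis = ((5−1)/6)² = 0.444

Forward pass:
ES_IRB approval = 0; EF_IRB approval = 13
ES_Recruitment = 0; EF_Recruitment = 4
ES_Instrument calibration = max(EF_IRB approval=13, EF_Recruitment=4) = 13; EF_Instrument calibration = 13+6 = 19
ES_Pilot data = max(EF_IRB approval=13, EF_Recruitment=4) = 13; EF_Pilot data = 13+11 = 24
ES_Data collection = 13; EF_Data collection = 13+2 = 15
ES_Data cleaning = max(EF_IRB approval=13, EF_Data collection=15) = 15; EF_Data cleaning = 15+3 = 18
ES_Analysis = max(EF_Instrument calibration=19, EF_Pilot data=24, EF_Data collection=15, EF_Data cleaning=18) = 24; EF_Analysis = 24+3 = 27
Expected project duration μ = 27 hours. Critical path: IRB approval → Pilot data → Analysis.

Variance along critical path = 0.111 + 4.000 + 0.444 = 4.556; σ = √4.556 = 2.134 hours.
Z = (26 − 27) / 2.134 = -0.469
P(T ≤ 26) = Φ(-0.469) ≈ 0.320

0.320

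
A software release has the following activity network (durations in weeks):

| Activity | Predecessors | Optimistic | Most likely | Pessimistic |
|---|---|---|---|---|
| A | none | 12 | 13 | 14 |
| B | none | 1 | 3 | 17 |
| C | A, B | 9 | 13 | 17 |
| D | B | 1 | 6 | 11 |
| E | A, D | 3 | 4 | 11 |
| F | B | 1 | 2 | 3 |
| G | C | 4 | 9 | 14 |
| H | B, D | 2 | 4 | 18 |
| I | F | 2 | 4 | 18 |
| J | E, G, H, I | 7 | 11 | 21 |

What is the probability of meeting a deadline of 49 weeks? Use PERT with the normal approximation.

0.735

te_A = (12 + 4·13 + 14)/6 = 78/6 = 13; σ²_A = ((14−12)/6)² = 0.111
te_B = (1 + 4·3 + 17)/6 = 30/6 = 5; σ²_B = ((17−1)/6)² = 7.111
te_C = (9 + 4·13 + 17)/6 = 78/6 = 13; σ²_C = ((17−9)/6)² = 1.778
te_D = (1 + 4·6 + 11)/6 = 36/6 = 6; σ²_D = ((11−1)/6)² = 2.778
te_E = (3 + 4·4 + 11)/6 = 30/6 = 5; σ²_E = ((11−3)/6)² = 1.778
te_F = (1 + 4·2 + 3)/6 = 12/6 = 2; σ²_F = ((3−1)/6)² = 0.111
te_G = (4 + 4·9 + 14)/6 = 54/6 = 9; σ²_G = ((14−4)/6)² = 2.778
te_H = (2 + 4·4 + 18)/6 = 36/6 = 6; σ²_H = ((18−2)/6)² = 7.111
te_I = (2 + 4·4 + 18)/6 = 36/6 = 6; σ²_I = ((18−2)/6)² = 7.111
te_J = (7 + 4·11 + 21)/6 = 72/6 = 12; σ²_J = ((21−7)/6)² = 5.444

Forward pass:
ES_A = 0; EF_A = 13
ES_B = 0; EF_B = 5
ES_C = max(EF_A=13, EF_B=5) = 13; EF_C = 13+13 = 26
ES_D = 5; EF_D = 5+6 = 11
ES_E = max(EF_A=13, EF_D=11) = 13; EF_E = 13+5 = 18
ES_F = 5; EF_F = 5+2 = 7
ES_G = 26; EF_G = 26+9 = 35
ES_H = max(EF_B=5, EF_D=11) = 11; EF_H = 11+6 = 17
ES_I = 7; EF_I = 7+6 = 13
ES_J = max(EF_E=18, EF_G=35, EF_H=17, EF_I=13) = 35; EF_J = 35+12 = 47
Expected project duration μ = 47 weeks. Critical path: A → C → G → J.

Variance along critical path = 0.111 + 1.778 + 2.778 + 5.444 = 10.111; σ = √10.111 = 3.180 weeks.
Z = (49 − 47) / 3.180 = 0.629
P(T ≤ 49) = Φ(0.629) ≈ 0.735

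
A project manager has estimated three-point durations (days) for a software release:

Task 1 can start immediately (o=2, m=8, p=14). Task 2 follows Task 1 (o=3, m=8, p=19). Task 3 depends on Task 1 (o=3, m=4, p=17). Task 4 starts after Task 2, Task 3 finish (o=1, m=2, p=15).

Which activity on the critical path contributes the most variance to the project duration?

te_Task 1 = (2 + 4·8 + 14)/6 = 48/6 = 8; σ²_Task 1 = ((14−2)/6)² = 4.000
te_Task 2 = (3 + 4·8 + 19)/6 = 54/6 = 9; σ²_Task 2 = ((19−3)/6)² = 7.111
te_Task 3 = (3 + 4·4 + 17)/6 = 36/6 = 6; σ²_Task 3 = ((17−3)/6)² = 5.444
te_Task 4 = (1 + 4·2 + 15)/6 = 24/6 = 4; σ²_Task 4 = ((15−1)/6)² = 5.444

Forward pass:
ES_Task 1 = 0; EF_Task 1 = 8
ES_Task 2 = 8; EF_Task 2 = 8+9 = 17
ES_Task 3 = 8; EF_Task 3 = 8+6 = 14
ES_Task 4 = max(EF_Task 2=17, EF_Task 3=14) = 17; EF_Task 4 = 17+4 = 21
Expected project duration μ = 21 days. Critical path: Task 1 → Task 2 → Task 4.

Variances on critical path: σ²_Task 1=4.000, σ²_Task 2=7.111, σ²_Task 4=5.444.
Largest is σ²_Task 2 = 7.111.

Task 2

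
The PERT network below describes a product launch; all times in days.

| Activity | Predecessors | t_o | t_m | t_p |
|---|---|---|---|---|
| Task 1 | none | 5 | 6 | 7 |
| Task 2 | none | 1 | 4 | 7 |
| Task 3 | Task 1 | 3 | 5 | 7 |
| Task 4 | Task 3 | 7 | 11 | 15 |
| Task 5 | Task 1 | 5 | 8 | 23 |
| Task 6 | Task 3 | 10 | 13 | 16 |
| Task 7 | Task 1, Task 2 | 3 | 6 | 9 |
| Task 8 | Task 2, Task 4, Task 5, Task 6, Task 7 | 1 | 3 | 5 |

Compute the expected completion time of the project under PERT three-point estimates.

te_Task 1 = (5 + 4·6 + 7)/6 = 36/6 = 6
te_Task 2 = (1 + 4·4 + 7)/6 = 24/6 = 4
te_Task 3 = (3 + 4·5 + 7)/6 = 30/6 = 5
te_Task 4 = (7 + 4·11 + 15)/6 = 66/6 = 11
te_Task 5 = (5 + 4·8 + 23)/6 = 60/6 = 10
te_Task 6 = (10 + 4·13 + 16)/6 = 78/6 = 13
te_Task 7 = (3 + 4·6 + 9)/6 = 36/6 = 6
te_Task 8 = (1 + 4·3 + 5)/6 = 18/6 = 3

Forward pass:
ES_Task 1 = 0; EF_Task 1 = 6
ES_Task 2 = 0; EF_Task 2 = 4
ES_Task 3 = 6; EF_Task 3 = 6+5 = 11
ES_Task 4 = 11; EF_Task 4 = 11+11 = 22
ES_Task 5 = 6; EF_Task 5 = 6+10 = 16
ES_Task 6 = 11; EF_Task 6 = 11+13 = 24
ES_Task 7 = max(EF_Task 1=6, EF_Task 2=4) = 6; EF_Task 7 = 6+6 = 12
ES_Task 8 = max(EF_Task 2=4, EF_Task 4=22, EF_Task 5=16, EF_Task 6=24, EF_Task 7=12) = 24; EF_Task 8 = 24+3 = 27
Expected project duration μ = 27 days. Critical path: Task 1 → Task 3 → Task 6 → Task 8.

27 days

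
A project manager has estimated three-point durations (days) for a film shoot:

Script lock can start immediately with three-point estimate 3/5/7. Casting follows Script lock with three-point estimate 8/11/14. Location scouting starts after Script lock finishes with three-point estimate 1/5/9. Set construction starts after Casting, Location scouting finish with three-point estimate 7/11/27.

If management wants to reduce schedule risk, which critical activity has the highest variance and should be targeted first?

Set construction

te_Script lock = (3 + 4·5 + 7)/6 = 30/6 = 5; σ²_Script lock = ((7−3)/6)² = 0.444
te_Casting = (8 + 4·11 + 14)/6 = 66/6 = 11; σ²_Casting = ((14−8)/6)² = 1.000
te_Location scouting = (1 + 4·5 + 9)/6 = 30/6 = 5; σ²_Location scouting = ((9−1)/6)² = 1.778
te_Set construction = (7 + 4·11 + 27)/6 = 78/6 = 13; σ²_Set construction = ((27−7)/6)² = 11.111

Forward pass:
ES_Script lock = 0; EF_Script lock = 5
ES_Casting = 5; EF_Casting = 5+11 = 16
ES_Location scouting = 5; EF_Location scouting = 5+5 = 10
ES_Set construction = max(EF_Casting=16, EF_Location scouting=10) = 16; EF_Set construction = 16+13 = 29
Expected project duration μ = 29 days. Critical path: Script lock → Casting → Set construction.

Variances on critical path: σ²_Script lock=0.444, σ²_Casting=1.000, σ²_Set construction=11.111.
Largest is σ²_Set construction = 11.111.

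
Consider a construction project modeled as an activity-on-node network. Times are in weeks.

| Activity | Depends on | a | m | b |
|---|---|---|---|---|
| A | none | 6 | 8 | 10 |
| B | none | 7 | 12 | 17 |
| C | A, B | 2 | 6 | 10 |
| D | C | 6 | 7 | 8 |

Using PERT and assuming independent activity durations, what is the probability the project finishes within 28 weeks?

0.918

te_A = (6 + 4·8 + 10)/6 = 48/6 = 8; σ²_A = ((10−6)/6)² = 0.444
te_B = (7 + 4·12 + 17)/6 = 72/6 = 12; σ²_B = ((17−7)/6)² = 2.778
te_C = (2 + 4·6 + 10)/6 = 36/6 = 6; σ²_C = ((10−2)/6)² = 1.778
te_D = (6 + 4·7 + 8)/6 = 42/6 = 7; σ²_D = ((8−6)/6)² = 0.111

Forward pass:
ES_A = 0; EF_A = 8
ES_B = 0; EF_B = 12
ES_C = max(EF_A=8, EF_B=12) = 12; EF_C = 12+6 = 18
ES_D = 18; EF_D = 18+7 = 25
Expected project duration μ = 25 weeks. Critical path: B → C → D.

Variance along critical path = 2.778 + 1.778 + 0.111 = 4.667; σ = √4.667 = 2.160 weeks.
Z = (28 − 25) / 2.160 = 1.389
P(T ≤ 28) = Φ(1.389) ≈ 0.918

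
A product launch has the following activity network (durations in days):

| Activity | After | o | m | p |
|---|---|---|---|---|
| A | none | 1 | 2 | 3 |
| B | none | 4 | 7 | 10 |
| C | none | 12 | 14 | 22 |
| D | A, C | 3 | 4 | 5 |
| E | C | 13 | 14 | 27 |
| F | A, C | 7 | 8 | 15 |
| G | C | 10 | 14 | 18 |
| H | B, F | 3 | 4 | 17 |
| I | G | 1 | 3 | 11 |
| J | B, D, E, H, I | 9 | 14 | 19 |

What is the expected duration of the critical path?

47 days

te_A = (1 + 4·2 + 3)/6 = 12/6 = 2
te_B = (4 + 4·7 + 10)/6 = 42/6 = 7
te_C = (12 + 4·14 + 22)/6 = 90/6 = 15
te_D = (3 + 4·4 + 5)/6 = 24/6 = 4
te_E = (13 + 4·14 + 27)/6 = 96/6 = 16
te_F = (7 + 4·8 + 15)/6 = 54/6 = 9
te_G = (10 + 4·14 + 18)/6 = 84/6 = 14
te_H = (3 + 4·4 + 17)/6 = 36/6 = 6
te_I = (1 + 4·3 + 11)/6 = 24/6 = 4
te_J = (9 + 4·14 + 19)/6 = 84/6 = 14

Forward pass:
ES_A = 0; EF_A = 2
ES_B = 0; EF_B = 7
ES_C = 0; EF_C = 15
ES_D = max(EF_A=2, EF_C=15) = 15; EF_D = 15+4 = 19
ES_E = 15; EF_E = 15+16 = 31
ES_F = max(EF_A=2, EF_C=15) = 15; EF_F = 15+9 = 24
ES_G = 15; EF_G = 15+14 = 29
ES_H = max(EF_B=7, EF_F=24) = 24; EF_H = 24+6 = 30
ES_I = 29; EF_I = 29+4 = 33
ES_J = max(EF_B=7, EF_D=19, EF_E=31, EF_H=30, EF_I=33) = 33; EF_J = 33+14 = 47
Expected project duration μ = 47 days. Critical path: C → G → I → J.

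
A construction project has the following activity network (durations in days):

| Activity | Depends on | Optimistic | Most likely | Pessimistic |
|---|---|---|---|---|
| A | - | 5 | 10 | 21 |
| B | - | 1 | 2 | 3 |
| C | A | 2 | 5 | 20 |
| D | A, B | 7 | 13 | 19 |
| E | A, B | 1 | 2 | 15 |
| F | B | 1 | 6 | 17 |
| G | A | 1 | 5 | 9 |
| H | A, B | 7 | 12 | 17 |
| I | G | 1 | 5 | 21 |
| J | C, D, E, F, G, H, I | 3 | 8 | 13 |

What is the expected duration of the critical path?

te_A = (5 + 4·10 + 21)/6 = 66/6 = 11
te_B = (1 + 4·2 + 3)/6 = 12/6 = 2
te_C = (2 + 4·5 + 20)/6 = 42/6 = 7
te_D = (7 + 4·13 + 19)/6 = 78/6 = 13
te_E = (1 + 4·2 + 15)/6 = 24/6 = 4
te_F = (1 + 4·6 + 17)/6 = 42/6 = 7
te_G = (1 + 4·5 + 9)/6 = 30/6 = 5
te_H = (7 + 4·12 + 17)/6 = 72/6 = 12
te_I = (1 + 4·5 + 21)/6 = 42/6 = 7
te_J = (3 + 4·8 + 13)/6 = 48/6 = 8

Forward pass:
ES_A = 0; EF_A = 11
ES_B = 0; EF_B = 2
ES_C = 11; EF_C = 11+7 = 18
ES_D = max(EF_A=11, EF_B=2) = 11; EF_D = 11+13 = 24
ES_E = max(EF_A=11, EF_B=2) = 11; EF_E = 11+4 = 15
ES_F = 2; EF_F = 2+7 = 9
ES_G = 11; EF_G = 11+5 = 16
ES_H = max(EF_A=11, EF_B=2) = 11; EF_H = 11+12 = 23
ES_I = 16; EF_I = 16+7 = 23
ES_J = max(EF_C=18, EF_D=24, EF_E=15, EF_F=9, EF_G=16, EF_H=23, EF_I=23) = 24; EF_J = 24+8 = 32
Expected project duration μ = 32 days. Critical path: A → D → J.

32 days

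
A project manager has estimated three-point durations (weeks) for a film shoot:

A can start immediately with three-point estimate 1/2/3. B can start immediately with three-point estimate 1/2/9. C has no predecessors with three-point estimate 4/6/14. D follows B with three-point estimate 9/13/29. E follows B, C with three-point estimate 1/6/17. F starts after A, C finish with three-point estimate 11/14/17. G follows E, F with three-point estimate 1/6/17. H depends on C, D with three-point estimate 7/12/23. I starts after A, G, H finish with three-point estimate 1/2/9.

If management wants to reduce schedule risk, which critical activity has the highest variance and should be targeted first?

te_A = (1 + 4·2 + 3)/6 = 12/6 = 2; σ²_A = ((3−1)/6)² = 0.111
te_B = (1 + 4·2 + 9)/6 = 18/6 = 3; σ²_B = ((9−1)/6)² = 1.778
te_C = (4 + 4·6 + 14)/6 = 42/6 = 7; σ²_C = ((14−4)/6)² = 2.778
te_D = (9 + 4·13 + 29)/6 = 90/6 = 15; σ²_D = ((29−9)/6)² = 11.111
te_E = (1 + 4·6 + 17)/6 = 42/6 = 7; σ²_E = ((17−1)/6)² = 7.111
te_F = (11 + 4·14 + 17)/6 = 84/6 = 14; σ²_F = ((17−11)/6)² = 1.000
te_G = (1 + 4·6 + 17)/6 = 42/6 = 7; σ²_G = ((17−1)/6)² = 7.111
te_H = (7 + 4·12 + 23)/6 = 78/6 = 13; σ²_H = ((23−7)/6)² = 7.111
te_I = (1 + 4·2 + 9)/6 = 18/6 = 3; σ²_I = ((9−1)/6)² = 1.778

Forward pass:
ES_A = 0; EF_A = 2
ES_B = 0; EF_B = 3
ES_C = 0; EF_C = 7
ES_D = 3; EF_D = 3+15 = 18
ES_E = max(EF_B=3, EF_C=7) = 7; EF_E = 7+7 = 14
ES_F = max(EF_A=2, EF_C=7) = 7; EF_F = 7+14 = 21
ES_G = max(EF_E=14, EF_F=21) = 21; EF_G = 21+7 = 28
ES_H = max(EF_C=7, EF_D=18) = 18; EF_H = 18+13 = 31
ES_I = max(EF_A=2, EF_G=28, EF_H=31) = 31; EF_I = 31+3 = 34
Expected project duration μ = 34 weeks. Critical path: B → D → H → I.

Variances on critical path: σ²_B=1.778, σ²_D=11.111, σ²_H=7.111, σ²_I=1.778.
Largest is σ²_D = 11.111.

D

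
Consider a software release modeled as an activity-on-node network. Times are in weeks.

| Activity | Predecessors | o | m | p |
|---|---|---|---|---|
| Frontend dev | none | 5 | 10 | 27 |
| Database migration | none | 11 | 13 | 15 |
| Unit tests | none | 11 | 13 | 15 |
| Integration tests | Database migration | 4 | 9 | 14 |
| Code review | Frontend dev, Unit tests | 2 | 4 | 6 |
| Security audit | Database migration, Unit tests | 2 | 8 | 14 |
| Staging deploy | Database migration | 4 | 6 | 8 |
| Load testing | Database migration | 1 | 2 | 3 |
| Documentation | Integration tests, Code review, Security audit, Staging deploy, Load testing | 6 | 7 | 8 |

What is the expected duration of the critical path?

te_Frontend dev = (5 + 4·10 + 27)/6 = 72/6 = 12
te_Database migration = (11 + 4·13 + 15)/6 = 78/6 = 13
te_Unit tests = (11 + 4·13 + 15)/6 = 78/6 = 13
te_Integration tests = (4 + 4·9 + 14)/6 = 54/6 = 9
te_Code review = (2 + 4·4 + 6)/6 = 24/6 = 4
te_Security audit = (2 + 4·8 + 14)/6 = 48/6 = 8
te_Staging deploy = (4 + 4·6 + 8)/6 = 36/6 = 6
te_Load testing = (1 + 4·2 + 3)/6 = 12/6 = 2
te_Documentation = (6 + 4·7 + 8)/6 = 42/6 = 7

Forward pass:
ES_Frontend dev = 0; EF_Frontend dev = 12
ES_Database migration = 0; EF_Database migration = 13
ES_Unit tests = 0; EF_Unit tests = 13
ES_Integration tests = 13; EF_Integration tests = 13+9 = 22
ES_Code review = max(EF_Frontend dev=12, EF_Unit tests=13) = 13; EF_Code review = 13+4 = 17
ES_Security audit = max(EF_Database migration=13, EF_Unit tests=13) = 13; EF_Security audit = 13+8 = 21
ES_Staging deploy = 13; EF_Staging deploy = 13+6 = 19
ES_Load testing = 13; EF_Load testing = 13+2 = 15
ES_Documentation = max(EF_Integration tests=22, EF_Code review=17, EF_Security audit=21, EF_Staging deploy=19, EF_Load testing=15) = 22; EF_Documentation = 22+7 = 29
Expected project duration μ = 29 weeks. Critical path: Database migration → Integration tests → Documentation.

29 weeks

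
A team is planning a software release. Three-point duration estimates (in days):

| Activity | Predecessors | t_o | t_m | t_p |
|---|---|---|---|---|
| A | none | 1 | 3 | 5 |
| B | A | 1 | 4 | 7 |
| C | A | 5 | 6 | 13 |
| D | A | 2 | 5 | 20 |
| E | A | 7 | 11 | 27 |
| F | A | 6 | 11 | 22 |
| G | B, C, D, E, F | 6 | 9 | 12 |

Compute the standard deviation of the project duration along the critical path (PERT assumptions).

3.54 days

te_A = (1 + 4·3 + 5)/6 = 18/6 = 3; σ²_A = ((5−1)/6)² = 0.444
te_B = (1 + 4·4 + 7)/6 = 24/6 = 4; σ²_B = ((7−1)/6)² = 1.000
te_C = (5 + 4·6 + 13)/6 = 42/6 = 7; σ²_C = ((13−5)/6)² = 1.778
te_D = (2 + 4·5 + 20)/6 = 42/6 = 7; σ²_D = ((20−2)/6)² = 9.000
te_E = (7 + 4·11 + 27)/6 = 78/6 = 13; σ²_E = ((27−7)/6)² = 11.111
te_F = (6 + 4·11 + 22)/6 = 72/6 = 12; σ²_F = ((22−6)/6)² = 7.111
te_G = (6 + 4·9 + 12)/6 = 54/6 = 9; σ²_G = ((12−6)/6)² = 1.000

Forward pass:
ES_A = 0; EF_A = 3
ES_B = 3; EF_B = 3+4 = 7
ES_C = 3; EF_C = 3+7 = 10
ES_D = 3; EF_D = 3+7 = 10
ES_E = 3; EF_E = 3+13 = 16
ES_F = 3; EF_F = 3+12 = 15
ES_G = max(EF_B=7, EF_C=10, EF_D=10, EF_E=16, EF_F=15) = 16; EF_G = 16+9 = 25
Expected project duration μ = 25 days. Critical path: A → E → G.

Variance along critical path = 0.444 + 11.111 + 1.000 = 12.556
σ = √12.556 = 3.543 days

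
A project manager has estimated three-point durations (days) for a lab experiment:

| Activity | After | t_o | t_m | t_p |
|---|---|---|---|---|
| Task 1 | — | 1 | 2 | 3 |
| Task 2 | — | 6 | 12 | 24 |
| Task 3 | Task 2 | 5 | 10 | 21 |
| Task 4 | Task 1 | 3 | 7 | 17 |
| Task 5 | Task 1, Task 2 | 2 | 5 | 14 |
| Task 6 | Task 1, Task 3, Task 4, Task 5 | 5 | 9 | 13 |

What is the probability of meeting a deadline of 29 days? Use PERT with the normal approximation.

0.172

te_Task 1 = (1 + 4·2 + 3)/6 = 12/6 = 2; σ²_Task 1 = ((3−1)/6)² = 0.111
te_Task 2 = (6 + 4·12 + 24)/6 = 78/6 = 13; σ²_Task 2 = ((24−6)/6)² = 9.000
te_Task 3 = (5 + 4·10 + 21)/6 = 66/6 = 11; σ²_Task 3 = ((21−5)/6)² = 7.111
te_Task 4 = (3 + 4·7 + 17)/6 = 48/6 = 8; σ²_Task 4 = ((17−3)/6)² = 5.444
te_Task 5 = (2 + 4·5 + 14)/6 = 36/6 = 6; σ²_Task 5 = ((14−2)/6)² = 4.000
te_Task 6 = (5 + 4·9 + 13)/6 = 54/6 = 9; σ²_Task 6 = ((13−5)/6)² = 1.778

Forward pass:
ES_Task 1 = 0; EF_Task 1 = 2
ES_Task 2 = 0; EF_Task 2 = 13
ES_Task 3 = 13; EF_Task 3 = 13+11 = 24
ES_Task 4 = 2; EF_Task 4 = 2+8 = 10
ES_Task 5 = max(EF_Task 1=2, EF_Task 2=13) = 13; EF_Task 5 = 13+6 = 19
ES_Task 6 = max(EF_Task 1=2, EF_Task 3=24, EF_Task 4=10, EF_Task 5=19) = 24; EF_Task 6 = 24+9 = 33
Expected project duration μ = 33 days. Critical path: Task 2 → Task 3 → Task 6.

Variance along critical path = 9.000 + 7.111 + 1.778 = 17.889; σ = √17.889 = 4.230 days.
Z = (29 − 33) / 4.230 = -0.946
P(T ≤ 29) = Φ(-0.946) ≈ 0.172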